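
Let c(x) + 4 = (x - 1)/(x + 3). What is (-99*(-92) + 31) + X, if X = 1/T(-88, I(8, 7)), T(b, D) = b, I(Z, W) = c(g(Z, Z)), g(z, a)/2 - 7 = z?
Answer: 804231/88 ≈ 9139.0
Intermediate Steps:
g(z, a) = 14 + 2*z
c(x) = -4 + (-1 + x)/(3 + x) (c(x) = -4 + (x - 1)/(x + 3) = -4 + (-1 + x)/(3 + x))
I(Z, W) = (-55 - 6*Z)/(17 + 2*Z) (I(Z, W) = (-13 - 3*(14 + 2*Z))/(3 + (14 + 2*Z)) = (-13 + (-42 - 6*Z))/(17 + 2*Z) = (-55 - 6*Z)/(17 + 2*Z))
X = -1/88 (X = 1/(-88) = -1/88 ≈ -0.011364)
(-99*(-92) + 31) + X = (-99*(-92) + 31) - 1/88 = (9108 + 31) - 1/88 = 9139 - 1/88 = 804231/88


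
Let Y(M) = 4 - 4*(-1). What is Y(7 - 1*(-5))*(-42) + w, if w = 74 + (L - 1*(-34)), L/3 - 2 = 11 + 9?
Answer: -162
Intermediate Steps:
L = 66 (L = 6 + 3*(11 + 9) = 6 + 3*20 = 6 + 60 = 66)
w = 174 (w = 74 + (66 - 1*(-34)) = 74 + (66 + 34) = 74 + 100 = 174)
Y(M) = 8 (Y(M) = 4 + 4 = 8)
Y(7 - 1*(-5))*(-42) + w = 8*(-42) + 174 = -336 + 174 = -162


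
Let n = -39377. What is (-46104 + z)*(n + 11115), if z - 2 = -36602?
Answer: 2337380448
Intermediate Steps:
z = -36600 (z = 2 - 36602 = -36600)
(-46104 + z)*(n + 11115) = (-46104 - 36600)*(-39377 + 11115) = -82704*(-28262) = 2337380448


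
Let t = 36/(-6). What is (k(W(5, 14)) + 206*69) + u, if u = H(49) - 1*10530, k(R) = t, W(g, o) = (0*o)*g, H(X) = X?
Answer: 3727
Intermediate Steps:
t = -6 (t = 36*(-1/6) = -6)
W(g, o) = 0 (W(g, o) = 0*g = 0)
k(R) = -6
u = -10481 (u = 49 - 1*10530 = 49 - 10530 = -10481)
(k(W(5, 14)) + 206*69) + u = (-6 + 206*69) - 10481 = (-6 + 14214) - 10481 = 14208 - 10481 = 3727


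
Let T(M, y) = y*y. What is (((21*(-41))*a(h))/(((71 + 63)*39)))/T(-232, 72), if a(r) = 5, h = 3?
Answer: -1435/9030528 ≈ -0.00015891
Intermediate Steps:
T(M, y) = y²
(((21*(-41))*a(h))/(((71 + 63)*39)))/T(-232, 72) = (((21*(-41))*5)/(((71 + 63)*39)))/(72²) = ((-861*5)/((134*39)))/5184 = -4305/5226*(1/5184) = -4305*1/5226*(1/5184) = -1435/1742*1/5184 = -1435/9030528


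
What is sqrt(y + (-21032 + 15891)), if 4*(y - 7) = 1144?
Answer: 4*I*sqrt(303) ≈ 69.628*I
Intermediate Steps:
y = 293 (y = 7 + (1/4)*1144 = 7 + 286 = 293)
sqrt(y + (-21032 + 15891)) = sqrt(293 + (-21032 + 15891)) = sqrt(293 - 5141) = sqrt(-4848) = 4*I*sqrt(303)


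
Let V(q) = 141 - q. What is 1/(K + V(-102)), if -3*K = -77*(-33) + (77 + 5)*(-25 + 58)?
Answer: -1/1506 ≈ -0.00066401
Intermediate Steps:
K = -1749 (K = -(-77*(-33) + (77 + 5)*(-25 + 58))/3 = -(2541 + 82*33)/3 = -(2541 + 2706)/3 = -1/3*5247 = -1749)
1/(K + V(-102)) = 1/(-1749 + (141 - 1*(-102))) = 1/(-1749 + (141 + 102)) = 1/(-1749 + 243) = 1/(-1506) = -1/1506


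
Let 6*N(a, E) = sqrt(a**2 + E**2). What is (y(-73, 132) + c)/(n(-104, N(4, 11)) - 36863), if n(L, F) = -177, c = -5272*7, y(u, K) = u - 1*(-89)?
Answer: 4611/4630 ≈ 0.99590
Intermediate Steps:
y(u, K) = 89 + u (y(u, K) = u + 89 = 89 + u)
N(a, E) = sqrt(E**2 + a**2)/6 (N(a, E) = sqrt(a**2 + E**2)/6 = sqrt(E**2 + a**2)/6)
c = -36904
(y(-73, 132) + c)/(n(-104, N(4, 11)) - 36863) = ((89 - 73) - 36904)/(-177 - 36863) = (16 - 36904)/(-37040) = -36888*(-1/37040) = 4611/4630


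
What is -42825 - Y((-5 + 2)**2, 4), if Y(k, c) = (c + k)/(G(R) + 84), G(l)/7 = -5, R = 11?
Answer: -2098438/49 ≈ -42825.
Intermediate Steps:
G(l) = -35 (G(l) = 7*(-5) = -35)
Y(k, c) = c/49 + k/49 (Y(k, c) = (c + k)/(-35 + 84) = (c + k)/49 = (c + k)*(1/49) = c/49 + k/49)
-42825 - Y((-5 + 2)**2, 4) = -42825 - ((1/49)*4 + (-5 + 2)**2/49) = -42825 - (4/49 + (1/49)*(-3)**2) = -42825 - (4/49 + (1/49)*9) = -42825 - (4/49 + 9/49) = -42825 - 1*13/49 = -42825 - 13/49 = -2098438/49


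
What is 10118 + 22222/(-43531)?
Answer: 440424436/43531 ≈ 10117.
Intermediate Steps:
10118 + 22222/(-43531) = 10118 + 22222*(-1/43531) = 10118 - 22222/43531 = 440424436/43531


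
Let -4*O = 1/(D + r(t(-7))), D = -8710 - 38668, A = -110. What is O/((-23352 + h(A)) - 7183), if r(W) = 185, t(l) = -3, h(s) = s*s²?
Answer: -1/257019685020 ≈ -3.8907e-12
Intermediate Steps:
h(s) = s³
D = -47378
O = 1/188772 (O = -1/(4*(-47378 + 185)) = -¼/(-47193) = -¼*(-1/47193) = 1/188772 ≈ 5.2974e-6)
O/((-23352 + h(A)) - 7183) = 1/(188772*((-23352 + (-110)³) - 7183)) = 1/(188772*((-23352 - 1331000) - 7183)) = 1/(188772*(-1354352 - 7183)) = (1/188772)/(-1361535) = (1/188772)*(-1/1361535) = -1/257019685020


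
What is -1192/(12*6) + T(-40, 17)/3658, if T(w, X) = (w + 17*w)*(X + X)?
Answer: -382681/16461 ≈ -23.248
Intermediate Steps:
T(w, X) = 36*X*w (T(w, X) = (18*w)*(2*X) = 36*X*w)
-1192/(12*6) + T(-40, 17)/3658 = -1192/(12*6) + (36*17*(-40))/3658 = -1192/72 - 24480*1/3658 = -1192*1/72 - 12240/1829 = -149/9 - 12240/1829 = -382681/16461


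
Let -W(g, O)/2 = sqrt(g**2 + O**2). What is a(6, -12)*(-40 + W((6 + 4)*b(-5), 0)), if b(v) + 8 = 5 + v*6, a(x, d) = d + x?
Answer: 4200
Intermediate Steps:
b(v) = -3 + 6*v (b(v) = -8 + (5 + v*6) = -8 + (5 + 6*v) = -3 + 6*v)
W(g, O) = -2*sqrt(O**2 + g**2) (W(g, O) = -2*sqrt(g**2 + O**2) = -2*sqrt(O**2 + g**2))
a(6, -12)*(-40 + W((6 + 4)*b(-5), 0)) = (-12 + 6)*(-40 - 2*sqrt(0**2 + ((6 + 4)*(-3 + 6*(-5)))**2)) = -6*(-40 - 2*sqrt(0 + (10*(-3 - 30))**2)) = -6*(-40 - 2*sqrt(0 + (10*(-33))**2)) = -6*(-40 - 2*sqrt(0 + (-330)**2)) = -6*(-40 - 2*sqrt(0 + 108900)) = -6*(-40 - 2*sqrt(108900)) = -6*(-40 - 2*330) = -6*(-40 - 660) = -6*(-700) = 4200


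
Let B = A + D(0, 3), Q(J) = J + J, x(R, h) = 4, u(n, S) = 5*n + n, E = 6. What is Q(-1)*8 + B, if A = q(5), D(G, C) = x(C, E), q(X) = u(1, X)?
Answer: -6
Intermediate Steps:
u(n, S) = 6*n
q(X) = 6 (q(X) = 6*1 = 6)
D(G, C) = 4
A = 6
Q(J) = 2*J
B = 10 (B = 6 + 4 = 10)
Q(-1)*8 + B = (2*(-1))*8 + 10 = -2*8 + 10 = -16 + 10 = -6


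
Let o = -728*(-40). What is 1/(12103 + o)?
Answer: 1/41223 ≈ 2.4258e-5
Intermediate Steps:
o = 29120
1/(12103 + o) = 1/(12103 + 29120) = 1/41223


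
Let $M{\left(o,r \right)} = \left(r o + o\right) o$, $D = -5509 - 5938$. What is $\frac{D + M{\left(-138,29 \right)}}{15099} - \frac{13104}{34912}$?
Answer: $\frac{1209276805}{32946018} \approx 36.705$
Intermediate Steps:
$D = -11447$
$M{\left(o,r \right)} = o \left(o + o r\right)$ ($M{\left(o,r \right)} = \left(o r + o\right) o = \left(o + o r\right) o = o \left(o + o r\right)$)
$\frac{D + M{\left(-138,29 \right)}}{15099} - \frac{13104}{34912} = \frac{-11447 + \left(-138\right)^{2} \left(1 + 29\right)}{15099} - \frac{13104}{34912} = \left(-11447 + 19044 \cdot 30\right) \frac{1}{15099} - \frac{819}{2182} = \left(-11447 + 571320\right) \frac{1}{15099} - \frac{819}{2182} = 559873 \cdot \frac{1}{15099} - \frac{819}{2182} = \frac{559873}{15099} - \frac{819}{2182} = \frac{1209276805}{32946018}$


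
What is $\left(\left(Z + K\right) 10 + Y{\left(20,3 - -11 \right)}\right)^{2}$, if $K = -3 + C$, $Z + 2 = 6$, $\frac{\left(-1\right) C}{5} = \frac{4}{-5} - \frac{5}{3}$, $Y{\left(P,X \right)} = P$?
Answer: $\frac{211600}{9} \approx 23511.0$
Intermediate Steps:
$C = \frac{37}{3}$ ($C = - 5 \left(\frac{4}{-5} - \frac{5}{3}\right) = - 5 \left(4 \left(- \frac{1}{5}\right) - \frac{5}{3}\right) = - 5 \left(- \frac{4}{5} - \frac{5}{3}\right) = \left(-5\right) \left(- \frac{37}{15}\right) = \frac{37}{3} \approx 12.333$)
$Z = 4$ ($Z = -2 + 6 = 4$)
$K = \frac{28}{3}$ ($K = -3 + \frac{37}{3} = \frac{28}{3} \approx 9.3333$)
$\left(\left(Z + K\right) 10 + Y{\left(20,3 - -11 \right)}\right)^{2} = \left(\left(4 + \frac{28}{3}\right) 10 + 20\right)^{2} = \left(\frac{40}{3} \cdot 10 + 20\right)^{2} = \left(\frac{400}{3} + 20\right)^{2} = \left(\frac{460}{3}\right)^{2} = \frac{211600}{9}$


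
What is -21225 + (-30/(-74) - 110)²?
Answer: -12614000/1369 ≈ -9214.0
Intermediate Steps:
-21225 + (-30/(-74) - 110)² = -21225 + (-30*(-1/74) - 110)² = -21225 + (15/37 - 110)² = -21225 + (-4055/37)² = -21225 + 16443025/1369 = -12614000/1369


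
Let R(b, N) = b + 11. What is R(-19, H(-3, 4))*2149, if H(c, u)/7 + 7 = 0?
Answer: -17192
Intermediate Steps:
H(c, u) = -49 (H(c, u) = -49 + 7*0 = -49 + 0 = -49)
R(b, N) = 11 + b
R(-19, H(-3, 4))*2149 = (11 - 19)*2149 = -8*2149 = -17192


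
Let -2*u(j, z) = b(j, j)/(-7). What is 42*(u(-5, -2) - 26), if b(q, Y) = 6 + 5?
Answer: -1059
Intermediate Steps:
b(q, Y) = 11
u(j, z) = 11/14 (u(j, z) = -11/(2*(-7)) = -11*(-1)/(2*7) = -½*(-11/7) = 11/14)
42*(u(-5, -2) - 26) = 42*(11/14 - 26) = 42*(-353/14) = -1059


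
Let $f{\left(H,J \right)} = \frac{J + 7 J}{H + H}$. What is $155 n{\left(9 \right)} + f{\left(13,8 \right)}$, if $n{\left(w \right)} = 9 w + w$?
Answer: $\frac{181382}{13} \approx 13952.0$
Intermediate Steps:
$f{\left(H,J \right)} = \frac{4 J}{H}$ ($f{\left(H,J \right)} = \frac{8 J}{2 H} = 8 J \frac{1}{2 H} = \frac{4 J}{H}$)
$n{\left(w \right)} = 10 w$
$155 n{\left(9 \right)} + f{\left(13,8 \right)} = 155 \cdot 10 \cdot 9 + 4 \cdot 8 \cdot \frac{1}{13} = 155 \cdot 90 + 4 \cdot 8 \cdot \frac{1}{13} = 13950 + \frac{32}{13} = \frac{181382}{13}$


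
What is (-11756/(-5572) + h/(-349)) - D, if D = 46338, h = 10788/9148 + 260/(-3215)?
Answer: -33126169607778126/714913800937 ≈ -46336.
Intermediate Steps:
h = 1615247/1470541 (h = 10788*(1/9148) + 260*(-1/3215) = 2697/2287 - 52/643 = 1615247/1470541 ≈ 1.0984)
(-11756/(-5572) + h/(-349)) - D = (-11756/(-5572) + (1615247/1470541)/(-349)) - 1*46338 = (-11756*(-1/5572) + (1615247/1470541)*(-1/349)) - 46338 = (2939/1393 - 1615247/513218809) - 46338 = 1506100040580/714913800937 - 46338 = -33126169607778126/714913800937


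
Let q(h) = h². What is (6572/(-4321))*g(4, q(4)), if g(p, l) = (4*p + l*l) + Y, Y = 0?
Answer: -1787584/4321 ≈ -413.70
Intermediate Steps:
g(p, l) = l² + 4*p (g(p, l) = (4*p + l*l) + 0 = (4*p + l²) + 0 = (l² + 4*p) + 0 = l² + 4*p)
(6572/(-4321))*g(4, q(4)) = (6572/(-4321))*((4²)² + 4*4) = (6572*(-1/4321))*(16² + 16) = -6572*(256 + 16)/4321 = -6572/4321*272 = -1787584/4321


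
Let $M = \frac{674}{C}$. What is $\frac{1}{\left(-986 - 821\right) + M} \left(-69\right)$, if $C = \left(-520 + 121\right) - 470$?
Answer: $\frac{59961}{1570957} \approx 0.038168$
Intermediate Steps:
$C = -869$ ($C = -399 - 470 = -869$)
$M = - \frac{674}{869}$ ($M = \frac{674}{-869} = 674 \left(- \frac{1}{869}\right) = - \frac{674}{869} \approx -0.7756$)
$\frac{1}{\left(-986 - 821\right) + M} \left(-69\right) = \frac{1}{\left(-986 - 821\right) - \frac{674}{869}} \left(-69\right) = \frac{1}{-1807 - \frac{674}{869}} \left(-69\right) = \frac{1}{- \frac{1570957}{869}} \left(-69\right) = \left(- \frac{869}{1570957}\right) \left(-69\right) = \frac{59961}{1570957}$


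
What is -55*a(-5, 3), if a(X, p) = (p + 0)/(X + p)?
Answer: 165/2 ≈ 82.500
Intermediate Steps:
a(X, p) = p/(X + p)
-55*a(-5, 3) = -165/(-5 + 3) = -165/(-2) = -165*(-1)/2 = -55*(-3/2) = 165/2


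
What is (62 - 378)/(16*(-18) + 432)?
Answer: -79/36 ≈ -2.1944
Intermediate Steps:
(62 - 378)/(16*(-18) + 432) = -316/(-288 + 432) = -316/144 = -316*1/144 = -79/36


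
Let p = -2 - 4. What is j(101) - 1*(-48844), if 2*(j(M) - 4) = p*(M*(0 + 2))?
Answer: 48242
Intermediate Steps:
p = -6
j(M) = 4 - 6*M (j(M) = 4 + (-6*M*(0 + 2))/2 = 4 + (-6*M*2)/2 = 4 + (-12*M)/2 = 4 - 6*M)
j(101) - 1*(-48844) = (4 - 6*101) - 1*(-48844) = (4 - 606) + 48844 = -602 + 48844 = 48242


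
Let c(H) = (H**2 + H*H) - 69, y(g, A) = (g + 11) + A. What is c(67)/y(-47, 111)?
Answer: 8909/75 ≈ 118.79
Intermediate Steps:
y(g, A) = 11 + A + g (y(g, A) = (11 + g) + A = 11 + A + g)
c(H) = -69 + 2*H**2 (c(H) = (H**2 + H**2) - 69 = 2*H**2 - 69 = -69 + 2*H**2)
c(67)/y(-47, 111) = (-69 + 2*67**2)/(11 + 111 - 47) = (-69 + 2*4489)/75 = (-69 + 8978)*(1/75) = 8909*(1/75) = 8909/75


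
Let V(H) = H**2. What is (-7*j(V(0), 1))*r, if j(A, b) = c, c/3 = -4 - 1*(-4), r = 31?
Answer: 0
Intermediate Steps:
c = 0 (c = 3*(-4 - 1*(-4)) = 3*(-4 + 4) = 3*0 = 0)
j(A, b) = 0
(-7*j(V(0), 1))*r = -7*0*31 = 0*31 = 0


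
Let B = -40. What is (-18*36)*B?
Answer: 25920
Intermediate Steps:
(-18*36)*B = -18*36*(-40) = -648*(-40) = 25920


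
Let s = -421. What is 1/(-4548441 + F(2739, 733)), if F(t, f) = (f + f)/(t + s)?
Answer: -1159/5271642386 ≈ -2.1986e-7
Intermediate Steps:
F(t, f) = 2*f/(-421 + t) (F(t, f) = (f + f)/(t - 421) = (2*f)/(-421 + t) = 2*f/(-421 + t))
1/(-4548441 + F(2739, 733)) = 1/(-4548441 + 2*733/(-421 + 2739)) = 1/(-4548441 + 2*733/2318) = 1/(-4548441 + 2*733*(1/2318)) = 1/(-4548441 + 733/1159) = 1/(-5271642386/1159) = -1159/5271642386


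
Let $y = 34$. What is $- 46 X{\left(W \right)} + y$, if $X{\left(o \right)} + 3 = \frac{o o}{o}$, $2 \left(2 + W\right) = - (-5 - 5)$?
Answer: $34$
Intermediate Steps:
$W = 3$ ($W = -2 + \frac{\left(-1\right) \left(-5 - 5\right)}{2} = -2 + \frac{\left(-1\right) \left(-10\right)}{2} = -2 + \frac{1}{2} \cdot 10 = -2 + 5 = 3$)
$X{\left(o \right)} = -3 + o$ ($X{\left(o \right)} = -3 + \frac{o o}{o} = -3 + \frac{o^{2}}{o} = -3 + o$)
$- 46 X{\left(W \right)} + y = - 46 \left(-3 + 3\right) + 34 = \left(-46\right) 0 + 34 = 0 + 34 = 34$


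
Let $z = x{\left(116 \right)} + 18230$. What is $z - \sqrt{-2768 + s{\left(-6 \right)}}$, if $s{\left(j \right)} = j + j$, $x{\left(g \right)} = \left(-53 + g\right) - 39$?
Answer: $18254 - 2 i \sqrt{695} \approx 18254.0 - 52.726 i$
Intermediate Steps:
$x{\left(g \right)} = -92 + g$
$z = 18254$ ($z = \left(-92 + 116\right) + 18230 = 24 + 18230 = 18254$)
$s{\left(j \right)} = 2 j$
$z - \sqrt{-2768 + s{\left(-6 \right)}} = 18254 - \sqrt{-2768 + 2 \left(-6\right)} = 18254 - \sqrt{-2768 - 12} = 18254 - \sqrt{-2780} = 18254 - 2 i \sqrt{695}$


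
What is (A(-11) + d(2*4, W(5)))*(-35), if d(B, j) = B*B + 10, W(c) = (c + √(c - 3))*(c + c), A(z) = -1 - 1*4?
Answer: -2415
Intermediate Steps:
A(z) = -5 (A(z) = -1 - 4 = -5)
W(c) = 2*c*(c + √(-3 + c)) (W(c) = (c + √(-3 + c))*(2*c) = 2*c*(c + √(-3 + c)))
d(B, j) = 10 + B² (d(B, j) = B² + 10 = 10 + B²)
(A(-11) + d(2*4, W(5)))*(-35) = (-5 + (10 + (2*4)²))*(-35) = (-5 + (10 + 8²))*(-35) = (-5 + (10 + 64))*(-35) = (-5 + 74)*(-35) = 69*(-35) = -2415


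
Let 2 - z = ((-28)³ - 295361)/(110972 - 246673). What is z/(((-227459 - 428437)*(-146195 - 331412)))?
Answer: -45911/42509765942851272 ≈ -1.0800e-12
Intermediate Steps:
z = -45911/135701 (z = 2 - ((-28)³ - 295361)/(110972 - 246673) = 2 - (-21952 - 295361)/(-135701) = 2 - (-317313)*(-1)/135701 = 2 - 1*317313/135701 = 2 - 317313/135701 = -45911/135701 ≈ -0.33832)
z/(((-227459 - 428437)*(-146195 - 331412))) = -45911*1/((-227459 - 428437)*(-146195 - 331412))/135701 = -45911/(135701*((-655896*(-477607)))) = -45911/135701/313260520872 = -45911/135701*1/313260520872 = -45911/42509765942851272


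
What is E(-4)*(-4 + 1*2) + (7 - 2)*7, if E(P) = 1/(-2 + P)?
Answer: 106/3 ≈ 35.333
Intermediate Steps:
E(-4)*(-4 + 1*2) + (7 - 2)*7 = (-4 + 1*2)/(-2 - 4) + (7 - 2)*7 = (-4 + 2)/(-6) + 5*7 = -1/6*(-2) + 35 = 1/3 + 35 = 106/3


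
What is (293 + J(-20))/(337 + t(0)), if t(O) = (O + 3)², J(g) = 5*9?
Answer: 169/173 ≈ 0.97688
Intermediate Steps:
J(g) = 45
t(O) = (3 + O)²
(293 + J(-20))/(337 + t(0)) = (293 + 45)/(337 + (3 + 0)²) = 338/(337 + 3²) = 338/(337 + 9) = 338/346 = 338*(1/346) = 169/173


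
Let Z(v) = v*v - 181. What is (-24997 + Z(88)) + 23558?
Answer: 6124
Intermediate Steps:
Z(v) = -181 + v² (Z(v) = v² - 181 = -181 + v²)
(-24997 + Z(88)) + 23558 = (-24997 + (-181 + 88²)) + 23558 = (-24997 + (-181 + 7744)) + 23558 = (-24997 + 7563) + 23558 = -17434 + 23558 = 6124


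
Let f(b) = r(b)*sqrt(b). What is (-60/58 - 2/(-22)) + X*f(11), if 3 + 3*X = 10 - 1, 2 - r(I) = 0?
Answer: -301/319 + 4*sqrt(11) ≈ 12.323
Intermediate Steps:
r(I) = 2 (r(I) = 2 - 1*0 = 2 + 0 = 2)
X = 2 (X = -1 + (10 - 1)/3 = -1 + (1/3)*9 = -1 + 3 = 2)
f(b) = 2*sqrt(b)
(-60/58 - 2/(-22)) + X*f(11) = (-60/58 - 2/(-22)) + 2*(2*sqrt(11)) = (-60*1/58 - 2*(-1/22)) + 4*sqrt(11) = (-30/29 + 1/11) + 4*sqrt(11) = -301/319 + 4*sqrt(11)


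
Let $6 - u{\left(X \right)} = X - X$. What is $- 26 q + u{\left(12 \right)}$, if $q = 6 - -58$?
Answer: $-1658$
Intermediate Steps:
$q = 64$ ($q = 6 + 58 = 64$)
$u{\left(X \right)} = 6$ ($u{\left(X \right)} = 6 - \left(X - X\right) = 6 - 0 = 6 + 0 = 6$)
$- 26 q + u{\left(12 \right)} = \left(-26\right) 64 + 6 = -1664 + 6 = -1658$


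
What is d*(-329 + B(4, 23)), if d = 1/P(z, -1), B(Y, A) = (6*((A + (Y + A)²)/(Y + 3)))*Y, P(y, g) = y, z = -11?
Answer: -15745/77 ≈ -204.48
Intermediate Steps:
B(Y, A) = 6*Y*(A + (A + Y)²)/(3 + Y) (B(Y, A) = (6*((A + (A + Y)²)/(3 + Y)))*Y = (6*(A + (A + Y)²)/(3 + Y))*Y = 6*Y*(A + (A + Y)²)/(3 + Y))
d = -1/11 (d = 1/(-11) = -1/11 ≈ -0.090909)
d*(-329 + B(4, 23)) = -(-329 + 6*4*(23 + (23 + 4)²)/(3 + 4))/11 = -(-329 + 6*4*(23 + 27²)/7)/11 = -(-329 + 6*4*(⅐)*(23 + 729))/11 = -(-329 + 6*4*(⅐)*752)/11 = -(-329 + 18048/7)/11 = -1/11*15745/7 = -15745/77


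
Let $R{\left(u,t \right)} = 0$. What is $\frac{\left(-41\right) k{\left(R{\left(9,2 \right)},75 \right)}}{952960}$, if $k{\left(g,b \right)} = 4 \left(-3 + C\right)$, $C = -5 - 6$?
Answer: $\frac{287}{119120} \approx 0.0024093$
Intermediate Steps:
$C = -11$ ($C = -5 - 6 = -11$)
$k{\left(g,b \right)} = -56$ ($k{\left(g,b \right)} = 4 \left(-3 - 11\right) = 4 \left(-14\right) = -56$)
$\frac{\left(-41\right) k{\left(R{\left(9,2 \right)},75 \right)}}{952960} = \frac{\left(-41\right) \left(-56\right)}{952960} = 2296 \cdot \frac{1}{952960} = \frac{287}{119120}$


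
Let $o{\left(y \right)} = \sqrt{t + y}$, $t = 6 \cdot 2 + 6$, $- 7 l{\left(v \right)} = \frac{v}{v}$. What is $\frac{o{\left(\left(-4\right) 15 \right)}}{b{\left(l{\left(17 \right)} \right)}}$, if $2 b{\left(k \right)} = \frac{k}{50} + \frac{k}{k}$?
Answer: $\frac{700 i \sqrt{42}}{349} \approx 12.999 i$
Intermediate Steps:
$l{\left(v \right)} = - \frac{1}{7}$ ($l{\left(v \right)} = - \frac{v \frac{1}{v}}{7} = \left(- \frac{1}{7}\right) 1 = - \frac{1}{7}$)
$b{\left(k \right)} = \frac{1}{2} + \frac{k}{100}$ ($b{\left(k \right)} = \frac{\frac{k}{50} + \frac{k}{k}}{2} = \frac{k \frac{1}{50} + 1}{2} = \frac{\frac{k}{50} + 1}{2} = \frac{1 + \frac{k}{50}}{2} = \frac{1}{2} + \frac{k}{100}$)
$t = 18$ ($t = 12 + 6 = 18$)
$o{\left(y \right)} = \sqrt{18 + y}$
$\frac{o{\left(\left(-4\right) 15 \right)}}{b{\left(l{\left(17 \right)} \right)}} = \frac{\sqrt{18 - 60}}{\frac{1}{2} + \frac{1}{100} \left(- \frac{1}{7}\right)} = \frac{\sqrt{18 - 60}}{\frac{1}{2} - \frac{1}{700}} = \frac{\sqrt{-42}}{\frac{349}{700}} = i \sqrt{42} \cdot \frac{700}{349} = \frac{700 i \sqrt{42}}{349}$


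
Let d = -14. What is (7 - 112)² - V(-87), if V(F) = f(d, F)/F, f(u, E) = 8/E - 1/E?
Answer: 83448218/7569 ≈ 11025.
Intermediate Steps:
f(u, E) = 7/E
V(F) = 7/F² (V(F) = (7/F)/F = 7/F²)
(7 - 112)² - V(-87) = (7 - 112)² - 7/(-87)² = (-105)² - 7/7569 = 11025 - 1*7/7569 = 11025 - 7/7569 = 83448218/7569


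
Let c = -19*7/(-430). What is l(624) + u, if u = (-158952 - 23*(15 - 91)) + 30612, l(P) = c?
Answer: -54434427/430 ≈ -1.2659e+5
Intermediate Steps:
c = 133/430 (c = -133*(-1/430) = 133/430 ≈ 0.30930)
l(P) = 133/430
u = -126592 (u = (-158952 - 23*(-76)) + 30612 = (-158952 + 1748) + 30612 = -157204 + 30612 = -126592)
l(624) + u = 133/430 - 126592 = -54434427/430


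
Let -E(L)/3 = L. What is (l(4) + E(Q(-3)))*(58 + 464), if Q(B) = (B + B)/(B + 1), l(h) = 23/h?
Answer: -3393/2 ≈ -1696.5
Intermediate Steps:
Q(B) = 2*B/(1 + B) (Q(B) = (2*B)/(1 + B) = 2*B/(1 + B))
E(L) = -3*L
(l(4) + E(Q(-3)))*(58 + 464) = (23/4 - 6*(-3)/(1 - 3))*(58 + 464) = (23*(1/4) - 6*(-3)/(-2))*522 = (23/4 - 6*(-3)*(-1)/2)*522 = (23/4 - 3*3)*522 = (23/4 - 9)*522 = -13/4*522 = -3393/2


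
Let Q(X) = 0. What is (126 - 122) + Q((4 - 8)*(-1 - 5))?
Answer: 4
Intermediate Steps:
(126 - 122) + Q((4 - 8)*(-1 - 5)) = (126 - 122) + 0 = 4 + 0 = 4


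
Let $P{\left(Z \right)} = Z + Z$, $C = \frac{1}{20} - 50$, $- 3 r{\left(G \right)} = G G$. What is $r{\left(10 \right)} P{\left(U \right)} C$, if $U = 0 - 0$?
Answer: $0$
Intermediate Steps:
$r{\left(G \right)} = - \frac{G^{2}}{3}$ ($r{\left(G \right)} = - \frac{G G}{3} = - \frac{G^{2}}{3}$)
$U = 0$ ($U = 0 + 0 = 0$)
$C = - \frac{999}{20}$ ($C = \frac{1}{20} - 50 = - \frac{999}{20} \approx -49.95$)
$P{\left(Z \right)} = 2 Z$
$r{\left(10 \right)} P{\left(U \right)} C = - \frac{10^{2}}{3} \cdot 2 \cdot 0 \left(- \frac{999}{20}\right) = \left(- \frac{1}{3}\right) 100 \cdot 0 \left(- \frac{999}{20}\right) = \left(- \frac{100}{3}\right) 0 \left(- \frac{999}{20}\right) = 0 \left(- \frac{999}{20}\right) = 0$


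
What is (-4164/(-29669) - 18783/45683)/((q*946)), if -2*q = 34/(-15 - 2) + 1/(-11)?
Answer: -367048815/1340459868803 ≈ -0.00027382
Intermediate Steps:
q = 23/22 (q = -(34/(-15 - 2) + 1/(-11))/2 = -(34/(-17) + 1*(-1/11))/2 = -(34*(-1/17) - 1/11)/2 = -(-2 - 1/11)/2 = -½*(-23/11) = 23/22 ≈ 1.0455)
(-4164/(-29669) - 18783/45683)/((q*946)) = (-4164/(-29669) - 18783/45683)/(((23/22)*946)) = (-4164*(-1/29669) - 18783*1/45683)/989 = (4164/29669 - 18783/45683)*(1/989) = -367048815/1355368927*1/989 = -367048815/1340459868803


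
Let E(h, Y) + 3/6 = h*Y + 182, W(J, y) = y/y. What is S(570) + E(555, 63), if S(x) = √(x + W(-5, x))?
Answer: 70293/2 + √571 ≈ 35170.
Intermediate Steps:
W(J, y) = 1
E(h, Y) = 363/2 + Y*h (E(h, Y) = -½ + (h*Y + 182) = -½ + (Y*h + 182) = -½ + (182 + Y*h) = 363/2 + Y*h)
S(x) = √(1 + x) (S(x) = √(x + 1) = √(1 + x))
S(570) + E(555, 63) = √(1 + 570) + (363/2 + 63*555) = √571 + (363/2 + 34965) = √571 + 70293/2 = 70293/2 + √571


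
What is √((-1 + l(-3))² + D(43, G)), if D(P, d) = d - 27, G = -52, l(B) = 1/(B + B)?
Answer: I*√2795/6 ≈ 8.8113*I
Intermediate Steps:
l(B) = 1/(2*B)
D(P, d) = -27 + d
√((-1 + l(-3))² + D(43, G)) = √((-1 + (½)/(-3))² + (-27 - 52)) = √((-1 + (½)*(-⅓))² - 79) = √((-1 - ⅙)² - 79) = √((-7/6)² - 79) = √(49/36 - 79) = √(-2795/36) = I*√2795/6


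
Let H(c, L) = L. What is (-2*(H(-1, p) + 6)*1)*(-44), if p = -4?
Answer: 176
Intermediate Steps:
(-2*(H(-1, p) + 6)*1)*(-44) = (-2*(-4 + 6)*1)*(-44) = (-2*2*1)*(-44) = -4*1*(-44) = -4*(-44) = 176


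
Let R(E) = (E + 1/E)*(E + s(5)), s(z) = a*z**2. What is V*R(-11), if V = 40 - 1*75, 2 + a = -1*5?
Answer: -794220/11 ≈ -72202.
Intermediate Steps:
a = -7 (a = -2 - 1*5 = -2 - 5 = -7)
V = -35 (V = 40 - 75 = -35)
s(z) = -7*z**2
R(E) = (-175 + E)*(E + 1/E) (R(E) = (E + 1/E)*(E - 7*5**2) = (E + 1/E)*(E - 7*25) = (E + 1/E)*(E - 175) = (E + 1/E)*(-175 + E) = (-175 + E)*(E + 1/E))
V*R(-11) = -35*(1 + (-11)**2 - 175*(-11) - 175/(-11)) = -35*(1 + 121 + 1925 - 175*(-1/11)) = -35*(1 + 121 + 1925 + 175/11) = -35*22692/11 = -794220/11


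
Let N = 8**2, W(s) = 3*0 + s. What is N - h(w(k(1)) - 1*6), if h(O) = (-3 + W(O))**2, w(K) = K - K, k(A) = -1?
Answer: -17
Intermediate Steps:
w(K) = 0
W(s) = s (W(s) = 0 + s = s)
h(O) = (-3 + O)**2
N = 64
N - h(w(k(1)) - 1*6) = 64 - (-3 + (0 - 1*6))**2 = 64 - (-3 + (0 - 6))**2 = 64 - (-3 - 6)**2 = 64 - 1*(-9)**2 = 64 - 1*81 = 64 - 81 = -17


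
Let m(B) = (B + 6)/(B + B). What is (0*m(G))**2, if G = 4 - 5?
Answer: 0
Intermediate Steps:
G = -1
m(B) = (6 + B)/(2*B) (m(B) = (6 + B)/((2*B)) = (6 + B)*(1/(2*B)) = (6 + B)/(2*B))
(0*m(G))**2 = (0*((1/2)*(6 - 1)/(-1)))**2 = (0*((1/2)*(-1)*5))**2 = (0*(-5/2))**2 = 0**2 = 0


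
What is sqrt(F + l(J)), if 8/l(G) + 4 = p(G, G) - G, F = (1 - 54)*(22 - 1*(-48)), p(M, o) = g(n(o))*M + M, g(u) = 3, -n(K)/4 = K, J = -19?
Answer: I*sqrt(13805398)/61 ≈ 60.911*I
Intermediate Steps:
n(K) = -4*K
p(M, o) = 4*M (p(M, o) = 3*M + M = 4*M)
F = -3710 (F = -53*(22 + 48) = -53*70 = -3710)
l(G) = 8/(-4 + 3*G) (l(G) = 8/(-4 + (4*G - G)) = 8/(-4 + 3*G))
sqrt(F + l(J)) = sqrt(-3710 + 8/(-4 + 3*(-19))) = sqrt(-3710 + 8/(-4 - 57)) = sqrt(-3710 + 8/(-61)) = sqrt(-3710 + 8*(-1/61)) = sqrt(-3710 - 8/61) = sqrt(-226318/61) = I*sqrt(13805398)/61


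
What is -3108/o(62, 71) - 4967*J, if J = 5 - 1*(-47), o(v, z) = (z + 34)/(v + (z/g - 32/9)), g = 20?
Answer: -58526783/225 ≈ -2.6012e+5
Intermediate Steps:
o(v, z) = (34 + z)/(-32/9 + v + z/20) (o(v, z) = (z + 34)/(v + (z/20 - 32/9)) = (34 + z)/(v + (z*(1/20) - 32*⅑)) = (34 + z)/(v + (z/20 - 32/9)) = (34 + z)/(v + (-32/9 + z/20)) = (34 + z)/(-32/9 + v + z/20))
J = 52 (J = 5 + 47 = 52)
-3108/o(62, 71) - 4967*J = -3108*(-640 + 9*71 + 180*62)/(180*(34 + 71)) - 4967/(1/52) = -3108/(180*105/(-640 + 639 + 11160)) - 4967/1/52 = -3108/(180*105/11159) - 4967*52 = -3108/(180*(1/11159)*105) - 258284 = -3108/18900/11159 - 258284 = -3108*11159/18900 - 258284 = -412883/225 - 258284 = -58526783/225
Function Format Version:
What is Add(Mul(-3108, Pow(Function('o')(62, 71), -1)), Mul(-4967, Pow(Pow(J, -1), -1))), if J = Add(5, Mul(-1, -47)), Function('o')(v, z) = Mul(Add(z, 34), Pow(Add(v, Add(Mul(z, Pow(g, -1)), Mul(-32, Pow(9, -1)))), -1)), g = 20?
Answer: Rational(-58526783, 225) ≈ -2.6012e+5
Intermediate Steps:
Function('o')(v, z) = Mul(Pow(Add(Rational(-32, 9), v, Mul(Rational(1, 20), z)), -1), Add(34, z)) (Function('o')(v, z) = Mul(Add(z, 34), Pow(Add(v, Add(Mul(z, Pow(20, -1)), Mul(-32, Pow(9, -1)))), -1)) = Mul(Add(34, z), Pow(Add(v, Add(Mul(z, Rational(1, 20)), Mul(-32, Rational(1, 9)))), -1)) = Mul(Add(34, z), Pow(Add(v, Add(Mul(Rational(1, 20), z), Rational(-32, 9))), -1)) = Mul(Add(34, z), Pow(Add(v, Add(Rational(-32, 9), Mul(Rational(1, 20), z))), -1)) = Mul(Add(34, z), Pow(Add(Rational(-32, 9), v, Mul(Rational(1, 20), z)), -1)) = Mul(Pow(Add(Rational(-32, 9), v, Mul(Rational(1, 20), z)), -1), Add(34, z)))
J = 52 (J = Add(5, 47) = 52)
Add(Mul(-3108, Pow(Function('o')(62, 71), -1)), Mul(-4967, Pow(Pow(J, -1), -1))) = Add(Mul(-3108, Pow(Mul(180, Pow(Add(-640, Mul(9, 71), Mul(180, 62)), -1), Add(34, 71)), -1)), Mul(-4967, Pow(Pow(52, -1), -1))) = Add(Mul(-3108, Pow(Mul(180, Pow(Add(-640, 639, 11160), -1), 105), -1)), Mul(-4967, Pow(Rational(1, 52), -1))) = Add(Mul(-3108, Pow(Mul(180, Pow(11159, -1), 105), -1)), Mul(-4967, 52)) = Add(Mul(-3108, Pow(Mul(180, Rational(1, 11159), 105), -1)), -258284) = Add(Mul(-3108, Pow(Rational(18900, 11159), -1)), -258284) = Add(Mul(-3108, Rational(11159, 18900)), -258284) = Add(Rational(-412883, 225), -258284) = Rational(-58526783, 225)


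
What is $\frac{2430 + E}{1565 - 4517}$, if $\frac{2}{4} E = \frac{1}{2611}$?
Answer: $- \frac{1586183}{1926918} \approx -0.82317$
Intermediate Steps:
$E = \frac{2}{2611} \approx 0.00076599$
$\frac{2430 + E}{1565 - 4517} = \frac{2430 + \frac{2}{2611}}{1565 - 4517} = \frac{6344732}{2611 \left(-2952\right)} = \frac{6344732}{2611} \left(- \frac{1}{2952}\right) = - \frac{1586183}{1926918}$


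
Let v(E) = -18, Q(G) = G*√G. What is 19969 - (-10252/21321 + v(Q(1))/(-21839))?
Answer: 9298375380761/465629319 ≈ 19969.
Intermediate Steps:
Q(G) = G^(3/2)
19969 - (-10252/21321 + v(Q(1))/(-21839)) = 19969 - (-10252/21321 - 18/(-21839)) = 19969 - (-10252*1/21321 - 18*(-1/21839)) = 19969 - (-10252/21321 + 18/21839) = 19969 - 1*(-223509650/465629319) = 19969 + 223509650/465629319 = 9298375380761/465629319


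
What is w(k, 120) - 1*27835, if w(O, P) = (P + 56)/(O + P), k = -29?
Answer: -2532809/91 ≈ -27833.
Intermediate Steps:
w(O, P) = (56 + P)/(O + P)
w(k, 120) - 1*27835 = (56 + 120)/(-29 + 120) - 1*27835 = 176/91 - 27835 = -2532809/91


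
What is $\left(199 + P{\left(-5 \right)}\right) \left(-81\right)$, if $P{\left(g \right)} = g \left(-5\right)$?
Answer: $-18144$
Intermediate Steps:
$P{\left(g \right)} = - 5 g$
$\left(199 + P{\left(-5 \right)}\right) \left(-81\right) = \left(199 - -25\right) \left(-81\right) = \left(199 + 25\right) \left(-81\right) = 224 \left(-81\right) = -18144$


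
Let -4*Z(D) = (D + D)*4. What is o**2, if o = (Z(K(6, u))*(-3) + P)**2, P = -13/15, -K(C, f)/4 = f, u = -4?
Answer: 4146635796241/50625 ≈ 8.1909e+7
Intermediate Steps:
K(C, f) = -4*f
P = -13/15 (P = -13*1/15 = -13/15 ≈ -0.86667)
Z(D) = -2*D (Z(D) = -(D + D)*4/4 = -2*D*4/4 = -2*D)
o = 2036329/225 (o = (-(-8)*(-4)*(-3) - 13/15)**2 = (-2*16*(-3) - 13/15)**2 = (-32*(-3) - 13/15)**2 = (96 - 13/15)**2 = (1427/15)**2 = 2036329/225 ≈ 9050.3)
o**2 = (2036329/225)**2 = 4146635796241/50625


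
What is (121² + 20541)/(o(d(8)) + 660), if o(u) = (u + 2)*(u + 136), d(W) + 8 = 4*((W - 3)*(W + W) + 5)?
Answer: 17591/78486 ≈ 0.22413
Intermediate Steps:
d(W) = 12 + 8*W*(-3 + W) (d(W) = -8 + 4*((W - 3)*(W + W) + 5) = -8 + 4*((-3 + W)*(2*W) + 5) = -8 + 4*(2*W*(-3 + W) + 5) = -8 + 4*(5 + 2*W*(-3 + W)) = -8 + (20 + 8*W*(-3 + W)) = 12 + 8*W*(-3 + W))
o(u) = (2 + u)*(136 + u)
(121² + 20541)/(o(d(8)) + 660) = (121² + 20541)/((272 + (12 - 24*8 + 8*8²)² + 138*(12 - 24*8 + 8*8²)) + 660) = (14641 + 20541)/((272 + (12 - 192 + 8*64)² + 138*(12 - 192 + 8*64)) + 660) = 35182/((272 + (12 - 192 + 512)² + 138*(12 - 192 + 512)) + 660) = 35182/((272 + 332² + 138*332) + 660) = 35182/((272 + 110224 + 45816) + 660) = 35182/(156312 + 660) = 35182/156972 = 35182*(1/156972) = 17591/78486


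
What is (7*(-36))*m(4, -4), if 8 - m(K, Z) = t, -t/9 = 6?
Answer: -15624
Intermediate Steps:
t = -54 (t = -9*6 = -54)
m(K, Z) = 62 (m(K, Z) = 8 - 1*(-54) = 8 + 54 = 62)
(7*(-36))*m(4, -4) = (7*(-36))*62 = -252*62 = -15624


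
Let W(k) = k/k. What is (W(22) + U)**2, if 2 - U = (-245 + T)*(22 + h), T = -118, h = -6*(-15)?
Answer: 1653154281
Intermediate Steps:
h = 90
U = 40658 (U = 2 - (-245 - 118)*(22 + 90) = 2 - (-363)*112 = 2 - 1*(-40656) = 2 + 40656 = 40658)
W(k) = 1
(W(22) + U)**2 = (1 + 40658)**2 = 40659**2 = 1653154281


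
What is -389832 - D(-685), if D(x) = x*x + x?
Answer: -858372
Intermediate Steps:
D(x) = x + x² (D(x) = x² + x = x + x²)
-389832 - D(-685) = -389832 - (-685)*(1 - 685) = -389832 - (-685)*(-684) = -389832 - 1*468540 = -389832 - 468540 = -858372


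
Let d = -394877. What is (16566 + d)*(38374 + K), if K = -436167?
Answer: 150489467623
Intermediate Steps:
(16566 + d)*(38374 + K) = (16566 - 394877)*(38374 - 436167) = -378311*(-397793) = 150489467623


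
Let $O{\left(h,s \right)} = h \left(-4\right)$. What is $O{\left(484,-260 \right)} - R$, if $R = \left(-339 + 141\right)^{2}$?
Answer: $-41140$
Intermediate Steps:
$O{\left(h,s \right)} = - 4 h$
$R = 39204$ ($R = \left(-198\right)^{2} = 39204$)
$O{\left(484,-260 \right)} - R = \left(-4\right) 484 - 39204 = -1936 - 39204 = -41140$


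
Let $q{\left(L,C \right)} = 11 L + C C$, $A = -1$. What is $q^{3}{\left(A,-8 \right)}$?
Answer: $148877$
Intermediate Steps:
$q{\left(L,C \right)} = C^{2} + 11 L$ ($q{\left(L,C \right)} = 11 L + C^{2} = C^{2} + 11 L$)
$q^{3}{\left(A,-8 \right)} = \left(\left(-8\right)^{2} + 11 \left(-1\right)\right)^{3} = \left(64 - 11\right)^{3} = 53^{3} = 148877$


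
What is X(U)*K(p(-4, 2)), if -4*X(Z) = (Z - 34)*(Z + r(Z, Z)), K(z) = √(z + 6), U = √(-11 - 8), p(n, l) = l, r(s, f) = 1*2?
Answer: √2*(87 + 32*I*√19)/2 ≈ 61.518 + 98.631*I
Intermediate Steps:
r(s, f) = 2
U = I*√19 (U = √(-19) = I*√19 ≈ 4.3589*I)
K(z) = √(6 + z)
X(Z) = -(-34 + Z)*(2 + Z)/4 (X(Z) = -(Z - 34)*(Z + 2)/4 = -(-34 + Z)*(2 + Z)/4)
X(U)*K(p(-4, 2)) = (17 + 8*(I*√19) - (I*√19)²/4)*√(6 + 2) = (17 + 8*I*√19 - ¼*(-19))*√8 = (17 + 8*I*√19 + 19/4)*(2*√2) = (87/4 + 8*I*√19)*(2*√2) = 2*√2*(87/4 + 8*I*√19)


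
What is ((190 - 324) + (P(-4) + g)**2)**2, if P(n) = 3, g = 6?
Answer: 2809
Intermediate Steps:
((190 - 324) + (P(-4) + g)**2)**2 = ((190 - 324) + (3 + 6)**2)**2 = (-134 + 9**2)**2 = (-134 + 81)**2 = (-53)**2 = 2809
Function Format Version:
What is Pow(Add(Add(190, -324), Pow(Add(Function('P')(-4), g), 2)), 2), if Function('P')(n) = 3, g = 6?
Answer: 2809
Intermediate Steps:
Pow(Add(Add(190, -324), Pow(Add(Function('P')(-4), g), 2)), 2) = Pow(Add(Add(190, -324), Pow(Add(3, 6), 2)), 2) = Pow(Add(-134, Pow(9, 2)), 2) = Pow(Add(-134, 81), 2) = Pow(-53, 2) = 2809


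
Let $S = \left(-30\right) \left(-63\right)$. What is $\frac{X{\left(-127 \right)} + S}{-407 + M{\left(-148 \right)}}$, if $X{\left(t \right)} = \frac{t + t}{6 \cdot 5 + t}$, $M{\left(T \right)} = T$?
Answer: $- \frac{183584}{53835} \approx -3.4101$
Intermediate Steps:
$S = 1890$
$X{\left(t \right)} = \frac{2 t}{30 + t}$
$\frac{X{\left(-127 \right)} + S}{-407 + M{\left(-148 \right)}} = \frac{2 \left(-127\right) \frac{1}{30 - 127} + 1890}{-407 - 148} = \frac{2 \left(-127\right) \frac{1}{-97} + 1890}{-555} = \left(2 \left(-127\right) \left(- \frac{1}{97}\right) + 1890\right) \left(- \frac{1}{555}\right) = \left(\frac{254}{97} + 1890\right) \left(- \frac{1}{555}\right) = \frac{183584}{97} \left(- \frac{1}{555}\right) = - \frac{183584}{53835}$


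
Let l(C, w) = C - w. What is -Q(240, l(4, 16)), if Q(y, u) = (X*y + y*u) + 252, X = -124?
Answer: 32388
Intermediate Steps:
Q(y, u) = 252 - 124*y + u*y (Q(y, u) = (-124*y + y*u) + 252 = (-124*y + u*y) + 252 = 252 - 124*y + u*y)
-Q(240, l(4, 16)) = -(252 - 124*240 + (4 - 1*16)*240) = -(252 - 29760 + (4 - 16)*240) = -(252 - 29760 - 12*240) = -(252 - 29760 - 2880) = -1*(-32388) = 32388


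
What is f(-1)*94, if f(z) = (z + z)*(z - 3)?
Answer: 752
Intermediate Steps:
f(z) = 2*z*(-3 + z) (f(z) = (2*z)*(-3 + z) = 2*z*(-3 + z))
f(-1)*94 = (2*(-1)*(-3 - 1))*94 = (2*(-1)*(-4))*94 = 8*94 = 752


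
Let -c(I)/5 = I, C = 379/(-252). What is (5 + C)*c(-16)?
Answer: 17620/63 ≈ 279.68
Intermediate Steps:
C = -379/252 (C = 379*(-1/252) = -379/252 ≈ -1.5040)
c(I) = -5*I
(5 + C)*c(-16) = (5 - 379/252)*(-5*(-16)) = (881/252)*80 = 17620/63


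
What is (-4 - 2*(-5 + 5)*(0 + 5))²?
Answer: 16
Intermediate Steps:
(-4 - 2*(-5 + 5)*(0 + 5))² = (-4 - 0*5)² = (-4 - 2*0)² = (-4 + 0)² = (-4)² = 16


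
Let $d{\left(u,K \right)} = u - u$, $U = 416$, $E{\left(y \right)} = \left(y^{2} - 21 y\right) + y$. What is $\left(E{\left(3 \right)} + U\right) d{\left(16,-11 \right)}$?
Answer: $0$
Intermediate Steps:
$E{\left(y \right)} = y^{2} - 20 y$
$d{\left(u,K \right)} = 0$
$\left(E{\left(3 \right)} + U\right) d{\left(16,-11 \right)} = \left(3 \left(-20 + 3\right) + 416\right) 0 = \left(3 \left(-17\right) + 416\right) 0 = \left(-51 + 416\right) 0 = 365 \cdot 0 = 0$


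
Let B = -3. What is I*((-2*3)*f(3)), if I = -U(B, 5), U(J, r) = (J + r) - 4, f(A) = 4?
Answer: -48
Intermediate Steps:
U(J, r) = -4 + J + r
I = 2 (I = -(-4 - 3 + 5) = -1*(-2) = 2)
I*((-2*3)*f(3)) = 2*(-2*3*4) = 2*(-6*4) = 2*(-24) = -48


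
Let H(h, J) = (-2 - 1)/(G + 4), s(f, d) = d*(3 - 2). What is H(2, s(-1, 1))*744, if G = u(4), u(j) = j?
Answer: -279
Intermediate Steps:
G = 4
s(f, d) = d (s(f, d) = d*1 = d)
H(h, J) = -3/8 (H(h, J) = (-2 - 1)/(4 + 4) = -3/8)
H(2, s(-1, 1))*744 = -3/8*744 = -279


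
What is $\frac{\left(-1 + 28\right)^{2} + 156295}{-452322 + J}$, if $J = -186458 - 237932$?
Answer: $- \frac{19628}{109589} \approx -0.17911$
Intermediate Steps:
$J = -424390$
$\frac{\left(-1 + 28\right)^{2} + 156295}{-452322 + J} = \frac{\left(-1 + 28\right)^{2} + 156295}{-452322 - 424390} = \frac{27^{2} + 156295}{-876712} = \left(729 + 156295\right) \left(- \frac{1}{876712}\right) = 157024 \left(- \frac{1}{876712}\right) = - \frac{19628}{109589}$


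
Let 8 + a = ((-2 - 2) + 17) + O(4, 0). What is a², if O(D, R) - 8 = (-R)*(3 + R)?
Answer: 169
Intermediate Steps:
O(D, R) = 8 - R*(3 + R) (O(D, R) = 8 + (-R)*(3 + R) = 8 - R*(3 + R))
a = 13 (a = -8 + (((-2 - 2) + 17) + (8 - 1*0² - 3*0)) = -8 + ((-4 + 17) + (8 - 1*0 + 0)) = -8 + (13 + (8 + 0 + 0)) = -8 + (13 + 8) = -8 + 21 = 13)
a² = 13² = 169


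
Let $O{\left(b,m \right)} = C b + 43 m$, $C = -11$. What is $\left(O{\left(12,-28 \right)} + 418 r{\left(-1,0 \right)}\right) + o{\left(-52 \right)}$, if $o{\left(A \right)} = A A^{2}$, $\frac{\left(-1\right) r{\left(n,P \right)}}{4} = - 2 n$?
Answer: $-145288$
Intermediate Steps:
$r{\left(n,P \right)} = 8 n$ ($r{\left(n,P \right)} = - 4 \left(- 2 n\right) = 8 n$)
$O{\left(b,m \right)} = - 11 b + 43 m$
$o{\left(A \right)} = A^{3}$
$\left(O{\left(12,-28 \right)} + 418 r{\left(-1,0 \right)}\right) + o{\left(-52 \right)} = \left(\left(\left(-11\right) 12 + 43 \left(-28\right)\right) + 418 \cdot 8 \left(-1\right)\right) + \left(-52\right)^{3} = \left(\left(-132 - 1204\right) + 418 \left(-8\right)\right) - 140608 = \left(-1336 - 3344\right) - 140608 = -4680 - 140608 = -145288$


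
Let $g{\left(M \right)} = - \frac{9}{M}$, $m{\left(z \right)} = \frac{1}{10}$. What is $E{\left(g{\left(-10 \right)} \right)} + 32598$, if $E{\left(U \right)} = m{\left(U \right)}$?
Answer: $\frac{325981}{10} \approx 32598.0$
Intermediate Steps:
$m{\left(z \right)} = \frac{1}{10}$
$E{\left(U \right)} = \frac{1}{10}$
$E{\left(g{\left(-10 \right)} \right)} + 32598 = \frac{1}{10} + 32598 = \frac{325981}{10}$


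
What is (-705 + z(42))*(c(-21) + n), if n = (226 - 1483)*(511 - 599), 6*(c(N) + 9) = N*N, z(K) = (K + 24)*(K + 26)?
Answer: 837408663/2 ≈ 4.1870e+8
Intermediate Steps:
z(K) = (24 + K)*(26 + K)
c(N) = -9 + N²/6 (c(N) = -9 + (N*N)/6 = -9 + N²/6)
n = 110616 (n = -1257*(-88) = 110616)
(-705 + z(42))*(c(-21) + n) = (-705 + (624 + 42² + 50*42))*((-9 + (⅙)*(-21)²) + 110616) = (-705 + (624 + 1764 + 2100))*((-9 + (⅙)*441) + 110616) = (-705 + 4488)*((-9 + 147/2) + 110616) = 3783*(129/2 + 110616) = 3783*(221361/2) = 837408663/2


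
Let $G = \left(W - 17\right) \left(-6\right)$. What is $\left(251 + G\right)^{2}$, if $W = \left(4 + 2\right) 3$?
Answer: $60025$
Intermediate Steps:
$W = 18$ ($W = 6 \cdot 3 = 18$)
$G = -6$ ($G = \left(18 - 17\right) \left(-6\right) = 1 \left(-6\right) = -6$)
$\left(251 + G\right)^{2} = \left(251 - 6\right)^{2} = 245^{2} = 60025$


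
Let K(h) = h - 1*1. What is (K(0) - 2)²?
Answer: 9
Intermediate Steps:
K(h) = -1 + h (K(h) = h - 1 = -1 + h)
(K(0) - 2)² = ((-1 + 0) - 2)² = (-1 - 2)² = (-3)² = 9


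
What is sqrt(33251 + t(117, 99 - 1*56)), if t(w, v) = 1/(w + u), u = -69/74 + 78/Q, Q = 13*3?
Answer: sqrt(2538221350957)/8737 ≈ 182.35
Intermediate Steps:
Q = 39
u = 79/74 (u = -69/74 + 78/39 = -69*1/74 + 78*(1/39) = -69/74 + 2 = 79/74 ≈ 1.0676)
t(w, v) = 1/(79/74 + w) (t(w, v) = 1/(w + 79/74) = 1/(79/74 + w))
sqrt(33251 + t(117, 99 - 1*56)) = sqrt(33251 + 74/(79 + 74*117)) = sqrt(33251 + 74/(79 + 8658)) = sqrt(33251 + 74/8737) = sqrt(290514061/8737) = sqrt(2538221350957)/8737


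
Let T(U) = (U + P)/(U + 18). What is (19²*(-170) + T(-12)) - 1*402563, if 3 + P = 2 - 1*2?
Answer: -927871/2 ≈ -4.6394e+5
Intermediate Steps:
P = -3 (P = -3 + (2 - 1*2) = -3 + (2 - 2) = -3 + 0 = -3)
T(U) = (-3 + U)/(18 + U) (T(U) = (U - 3)/(U + 18) = (-3 + U)/(18 + U))
(19²*(-170) + T(-12)) - 1*402563 = (19²*(-170) + (-3 - 12)/(18 - 12)) - 1*402563 = (361*(-170) - 15/6) - 402563 = (-61370 + (⅙)*(-15)) - 402563 = (-61370 - 5/2) - 402563 = -122745/2 - 402563 = -927871/2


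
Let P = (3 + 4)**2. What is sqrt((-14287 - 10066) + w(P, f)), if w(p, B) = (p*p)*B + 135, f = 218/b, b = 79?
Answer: 2*I*sqrt(27448629)/79 ≈ 132.64*I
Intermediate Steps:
f = 218/79 ≈ 2.7595
P = 49 (P = 7**2 = 49)
w(p, B) = 135 + B*p**2 (w(p, B) = p**2*B + 135 = B*p**2 + 135 = 135 + B*p**2)
sqrt((-14287 - 10066) + w(P, f)) = sqrt((-14287 - 10066) + (135 + (218/79)*49**2)) = sqrt(-24353 + (135 + (218/79)*2401)) = sqrt(-24353 + (135 + 523418/79)) = sqrt(-24353 + 534083/79) = sqrt(-1389804/79) = 2*I*sqrt(27448629)/79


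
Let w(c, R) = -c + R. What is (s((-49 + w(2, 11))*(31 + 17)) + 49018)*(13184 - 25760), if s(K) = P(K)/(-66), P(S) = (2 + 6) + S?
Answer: -6784961600/11 ≈ -6.1681e+8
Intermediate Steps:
w(c, R) = R - c
P(S) = 8 + S
s(K) = -4/33 - K/66 (s(K) = (8 + K)/(-66) = (8 + K)*(-1/66) = -4/33 - K/66)
(s((-49 + w(2, 11))*(31 + 17)) + 49018)*(13184 - 25760) = ((-4/33 - (-49 + (11 - 1*2))*(31 + 17)/66) + 49018)*(13184 - 25760) = ((-4/33 - (-49 + (11 - 2))*48/66) + 49018)*(-12576) = ((-4/33 - (-49 + 9)*48/66) + 49018)*(-12576) = ((-4/33 - (-20)*48/33) + 49018)*(-12576) = ((-4/33 - 1/66*(-1920)) + 49018)*(-12576) = ((-4/33 + 320/11) + 49018)*(-12576) = (956/33 + 49018)*(-12576) = (1618550/33)*(-12576) = -6784961600/11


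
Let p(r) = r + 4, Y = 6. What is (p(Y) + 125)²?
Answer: 18225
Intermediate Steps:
p(r) = 4 + r
(p(Y) + 125)² = ((4 + 6) + 125)² = (10 + 125)² = 135² = 18225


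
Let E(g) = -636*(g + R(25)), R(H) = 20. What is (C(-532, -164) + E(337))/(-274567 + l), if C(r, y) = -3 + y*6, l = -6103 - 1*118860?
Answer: 228039/399530 ≈ 0.57077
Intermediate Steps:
l = -124963 (l = -6103 - 118860 = -124963)
C(r, y) = -3 + 6*y
E(g) = -12720 - 636*g (E(g) = -636*(g + 20) = -636*(20 + g) = -12720 - 636*g)
(C(-532, -164) + E(337))/(-274567 + l) = ((-3 + 6*(-164)) + (-12720 - 636*337))/(-274567 - 124963) = ((-3 - 984) + (-12720 - 214332))/(-399530) = (-987 - 227052)*(-1/399530) = -228039*(-1/399530) = 228039/399530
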